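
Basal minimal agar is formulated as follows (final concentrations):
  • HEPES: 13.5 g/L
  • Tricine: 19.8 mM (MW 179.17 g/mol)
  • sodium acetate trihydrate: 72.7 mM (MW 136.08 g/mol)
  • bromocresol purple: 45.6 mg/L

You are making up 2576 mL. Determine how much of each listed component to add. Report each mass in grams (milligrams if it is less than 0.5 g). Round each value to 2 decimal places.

HEPES 34.78 g; Tricine 9.14 g; sodium acetate trihydrate 25.48 g; bromocresol purple 117.47 mg

Target volume = 2576 mL = 2.576 L.
HEPES: 13.5 g/L × 2.576 L = 34.78 g
Tricine: 19.8 mmol/L × 179.17 g/mol × 2.576 L ÷ 1000 = 9.14 g
sodium acetate trihydrate: 72.7 mmol/L × 136.08 g/mol × 2.576 L ÷ 1000 = 25.48 g
bromocresol purple: 45.6 mg/L × 2.576 L = 117.47 mg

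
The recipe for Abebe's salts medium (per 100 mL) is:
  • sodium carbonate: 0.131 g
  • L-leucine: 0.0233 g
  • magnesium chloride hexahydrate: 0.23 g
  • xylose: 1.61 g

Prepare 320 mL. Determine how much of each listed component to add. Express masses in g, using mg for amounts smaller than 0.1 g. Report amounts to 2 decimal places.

sodium carbonate 0.42 g; L-leucine 74.56 mg; magnesium chloride hexahydrate 0.74 g; xylose 5.15 g

Scale factor = 320 mL / 100 mL = 3.2.
sodium carbonate: 0.131 g × (320 mL / 100 mL) = 0.42 g
L-leucine: 0.0233 g × (320 mL / 100 mL) = 0.07456 g = 74.56 mg
magnesium chloride hexahydrate: 0.23 g × (320 mL / 100 mL) = 0.74 g
xylose: 1.61 g × (320 mL / 100 mL) = 5.15 g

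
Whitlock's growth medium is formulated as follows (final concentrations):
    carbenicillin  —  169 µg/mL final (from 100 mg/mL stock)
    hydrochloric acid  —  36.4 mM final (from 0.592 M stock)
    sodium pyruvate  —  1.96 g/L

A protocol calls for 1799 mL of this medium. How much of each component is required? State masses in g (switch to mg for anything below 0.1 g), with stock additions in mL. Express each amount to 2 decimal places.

carbenicillin 3.04 mL; hydrochloric acid 110.61 mL; sodium pyruvate 3.53 g

Working volume: 1799 mL = 1.799 L.
carbenicillin: dilute stock: 169 µg/mL × 1799 mL ÷ 100000 µg/mL = 3.04 mL
hydrochloric acid: V = C2·V2/C1 = 36.4 mM × 1799 mL ÷ 592 mM = 110.61 mL
sodium pyruvate: 1.96 g/L × 1.799 L = 3.53 g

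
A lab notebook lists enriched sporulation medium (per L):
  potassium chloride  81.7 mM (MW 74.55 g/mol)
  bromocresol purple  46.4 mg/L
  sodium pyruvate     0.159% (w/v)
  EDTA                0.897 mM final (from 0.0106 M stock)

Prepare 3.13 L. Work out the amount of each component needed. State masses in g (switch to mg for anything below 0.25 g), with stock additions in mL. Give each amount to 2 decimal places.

Scale factor relative to 1 L: 3.13.
potassium chloride: 81.7 mmol/L × 74.55 g/mol × 3.13 L ÷ 1000 = 19.06 g
bromocresol purple: 46.4 mg/L × 3.13 L = 145.23 mg
sodium pyruvate: 0.159% w/v = 1.59 g/L → 1.59 × 3.13 L = 4.98 g
EDTA: C1V1 = C2V2 → 0.897 mM × 3130 mL ÷ 10.6 mM = 264.87 mL

potassium chloride 19.06 g; bromocresol purple 145.23 mg; sodium pyruvate 4.98 g; EDTA 264.87 mL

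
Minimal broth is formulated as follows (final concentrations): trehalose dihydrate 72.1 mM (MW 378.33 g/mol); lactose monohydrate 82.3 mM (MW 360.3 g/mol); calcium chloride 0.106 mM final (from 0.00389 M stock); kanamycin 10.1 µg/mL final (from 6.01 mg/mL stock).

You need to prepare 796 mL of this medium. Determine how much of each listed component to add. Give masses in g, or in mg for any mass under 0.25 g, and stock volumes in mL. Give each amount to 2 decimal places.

Scale factor relative to 1 L: 0.796.
trehalose dihydrate: 72.1 mmol/L × 378.33 g/mol × 0.796 L ÷ 1000 = 21.71 g
lactose monohydrate: 82.3 mmol/L × 360.3 g/mol × 0.796 L ÷ 1000 = 23.60 g
calcium chloride: dilute stock: 0.106 mM × 796 mL ÷ 3.89 mM = 21.69 mL
kanamycin: V = C2·V2/C1 = 10.1 µg/mL × 796 mL ÷ 6010 µg/mL = 1.34 mL

trehalose dihydrate 21.71 g; lactose monohydrate 23.60 g; calcium chloride 21.69 mL; kanamycin 1.34 mL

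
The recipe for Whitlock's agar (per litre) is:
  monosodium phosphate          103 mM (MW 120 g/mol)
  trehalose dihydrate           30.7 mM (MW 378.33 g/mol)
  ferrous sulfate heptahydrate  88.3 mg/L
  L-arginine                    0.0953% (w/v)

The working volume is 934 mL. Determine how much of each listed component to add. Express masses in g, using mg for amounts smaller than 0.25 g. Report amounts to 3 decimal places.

Scale factor relative to 1 L: 0.934.
monosodium phosphate: 103 mmol/L × 120 g/mol × 0.934 L ÷ 1000 = 11.544 g
trehalose dihydrate: 30.7 mmol/L × 378.33 g/mol × 0.934 L ÷ 1000 = 10.848 g
ferrous sulfate heptahydrate: 88.3 mg/L × 0.934 L = 82.472 mg
L-arginine: 0.0953% w/v = 0.953 g/L → 0.953 × 0.934 L = 0.890 g

monosodium phosphate 11.544 g; trehalose dihydrate 10.848 g; ferrous sulfate heptahydrate 82.472 mg; L-arginine 0.890 g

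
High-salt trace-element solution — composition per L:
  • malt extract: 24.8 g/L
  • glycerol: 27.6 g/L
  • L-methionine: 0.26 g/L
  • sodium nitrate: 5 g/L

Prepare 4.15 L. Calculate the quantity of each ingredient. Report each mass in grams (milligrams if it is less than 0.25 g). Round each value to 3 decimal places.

malt extract 102.920 g; glycerol 114.540 g; L-methionine 1.079 g; sodium nitrate 20.750 g

Working volume: 4.15 L.
malt extract: 24.8 g/L × 4.15 L = 102.920 g
glycerol: 27.6 g/L × 4.15 L = 114.540 g
L-methionine: 0.26 g/L × 4.15 L = 1.079 g
sodium nitrate: 5 g/L × 4.15 L = 20.750 g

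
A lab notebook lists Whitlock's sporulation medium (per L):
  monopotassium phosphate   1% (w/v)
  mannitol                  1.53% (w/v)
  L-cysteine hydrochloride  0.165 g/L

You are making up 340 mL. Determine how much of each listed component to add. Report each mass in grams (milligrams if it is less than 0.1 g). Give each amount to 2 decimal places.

Scale factor relative to 1 L: 0.34.
monopotassium phosphate: 1% w/v = 10 g/L → 10 × 0.34 L = 3.40 g
mannitol: 1.53 g per 100 mL × 340 mL ÷ 100 = 5.20 g
L-cysteine hydrochloride: 0.165 g/L × 0.34 L = 0.0561 g = 56.10 mg

monopotassium phosphate 3.40 g; mannitol 5.20 g; L-cysteine hydrochloride 56.10 mg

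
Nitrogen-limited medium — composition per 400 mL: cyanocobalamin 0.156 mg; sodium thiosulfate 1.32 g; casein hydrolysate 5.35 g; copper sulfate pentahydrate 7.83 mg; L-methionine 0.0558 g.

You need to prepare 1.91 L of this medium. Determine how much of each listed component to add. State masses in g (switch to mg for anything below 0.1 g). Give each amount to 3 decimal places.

Scale factor = 1910 mL / 400 mL = 4.775.
cyanocobalamin: 0.156 mg × (1910 mL / 400 mL) = 0.745 mg
sodium thiosulfate: 1.32 g × (1910 mL / 400 mL) = 6.303 g
casein hydrolysate: 5.35 g × (1910 mL / 400 mL) = 25.546 g
copper sulfate pentahydrate: 7.83 mg × (1910 mL / 400 mL) = 37.388 mg
L-methionine: 0.0558 g × (1910 mL / 400 mL) = 0.266 g

cyanocobalamin 0.745 mg; sodium thiosulfate 6.303 g; casein hydrolysate 25.546 g; copper sulfate pentahydrate 37.388 mg; L-methionine 0.266 g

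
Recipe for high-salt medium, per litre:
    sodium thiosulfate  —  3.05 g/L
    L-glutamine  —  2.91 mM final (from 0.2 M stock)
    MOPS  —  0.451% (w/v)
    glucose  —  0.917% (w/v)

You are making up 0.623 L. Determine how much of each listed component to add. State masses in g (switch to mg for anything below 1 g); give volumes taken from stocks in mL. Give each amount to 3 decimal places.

Working volume: 0.623 L.
sodium thiosulfate: 3.05 g/L × 0.623 L = 1.900 g
L-glutamine: V = C2·V2/C1 = 2.91 mM × 623 mL ÷ 200 mM = 9.065 mL
MOPS: 0.451 g per 100 mL × 623 mL ÷ 100 = 2.810 g
glucose: 0.917% w/v = 9.17 g/L → 9.17 × 0.623 L = 5.713 g

sodium thiosulfate 1.900 g; L-glutamine 9.065 mL; MOPS 2.810 g; glucose 5.713 g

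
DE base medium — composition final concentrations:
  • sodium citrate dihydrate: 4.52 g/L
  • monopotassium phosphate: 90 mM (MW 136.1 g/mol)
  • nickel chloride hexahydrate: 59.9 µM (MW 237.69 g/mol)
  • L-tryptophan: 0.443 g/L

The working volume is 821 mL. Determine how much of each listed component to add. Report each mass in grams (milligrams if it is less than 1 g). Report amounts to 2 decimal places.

sodium citrate dihydrate 3.71 g; monopotassium phosphate 10.06 g; nickel chloride hexahydrate 11.69 mg; L-tryptophan 363.70 mg

Target volume = 821 mL = 0.821 L.
sodium citrate dihydrate: 4.52 g/L × 0.821 L = 3.71 g
monopotassium phosphate: 90 mmol/L × 136.1 g/mol × 0.821 L ÷ 1000 = 10.06 g
nickel chloride hexahydrate: 59.9 µmol/L × 237.69 g/mol × 0.821 L ÷ 1000 = 11.69 mg
L-tryptophan: 0.443 g/L × 0.821 L = 0.363703 g = 363.70 mg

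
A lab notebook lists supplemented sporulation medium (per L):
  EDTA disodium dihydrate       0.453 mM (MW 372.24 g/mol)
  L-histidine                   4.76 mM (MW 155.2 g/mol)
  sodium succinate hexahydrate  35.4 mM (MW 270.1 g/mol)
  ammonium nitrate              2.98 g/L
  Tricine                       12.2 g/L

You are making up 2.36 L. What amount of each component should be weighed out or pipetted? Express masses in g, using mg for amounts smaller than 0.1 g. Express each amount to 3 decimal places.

Working volume: 2.36 L.
EDTA disodium dihydrate: 0.453 mmol/L × 372.24 g/mol × 2.36 L ÷ 1000 = 0.398 g
L-histidine: 4.76 mmol/L × 155.2 g/mol × 2.36 L ÷ 1000 = 1.743 g
sodium succinate hexahydrate: 35.4 mmol/L × 270.1 g/mol × 2.36 L ÷ 1000 = 22.565 g
ammonium nitrate: 2.98 g/L × 2.36 L = 7.033 g
Tricine: 12.2 g/L × 2.36 L = 28.792 g

EDTA disodium dihydrate 0.398 g; L-histidine 1.743 g; sodium succinate hexahydrate 22.565 g; ammonium nitrate 7.033 g; Tricine 28.792 g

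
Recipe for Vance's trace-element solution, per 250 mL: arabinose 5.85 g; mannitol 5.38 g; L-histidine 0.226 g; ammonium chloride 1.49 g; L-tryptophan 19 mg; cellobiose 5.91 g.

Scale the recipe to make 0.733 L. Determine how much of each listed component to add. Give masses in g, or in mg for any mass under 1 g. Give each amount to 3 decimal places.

Scale factor = 733 mL / 250 mL = 2.932.
arabinose: 5.85 g × (733 mL / 250 mL) = 17.152 g
mannitol: 5.38 g × (733 mL / 250 mL) = 15.774 g
L-histidine: 0.226 g × (733 mL / 250 mL) = 0.662632 g = 662.632 mg
ammonium chloride: 1.49 g × (733 mL / 250 mL) = 4.369 g
L-tryptophan: 19 mg × (733 mL / 250 mL) = 55.708 mg
cellobiose: 5.91 g × (733 mL / 250 mL) = 17.328 g

arabinose 17.152 g; mannitol 15.774 g; L-histidine 662.632 mg; ammonium chloride 4.369 g; L-tryptophan 55.708 mg; cellobiose 17.328 g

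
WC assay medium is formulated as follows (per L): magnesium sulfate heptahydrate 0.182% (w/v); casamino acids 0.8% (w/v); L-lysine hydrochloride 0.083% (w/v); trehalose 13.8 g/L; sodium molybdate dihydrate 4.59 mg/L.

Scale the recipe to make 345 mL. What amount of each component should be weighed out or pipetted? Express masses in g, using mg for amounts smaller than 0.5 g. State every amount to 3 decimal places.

magnesium sulfate heptahydrate 0.628 g; casamino acids 2.760 g; L-lysine hydrochloride 286.350 mg; trehalose 4.761 g; sodium molybdate dihydrate 1.584 mg

Working volume: 345 mL = 0.345 L.
magnesium sulfate heptahydrate: 0.182 g per 100 mL × 345 mL ÷ 100 = 0.628 g
casamino acids: 0.8 g per 100 mL × 345 mL ÷ 100 = 2.760 g
L-lysine hydrochloride: 0.083% w/v = 0.83 g/L → 0.83 × 0.345 L = 0.28635 g = 286.350 mg
trehalose: 13.8 g/L × 0.345 L = 4.761 g
sodium molybdate dihydrate: 4.59 mg/L × 0.345 L = 1.584 mg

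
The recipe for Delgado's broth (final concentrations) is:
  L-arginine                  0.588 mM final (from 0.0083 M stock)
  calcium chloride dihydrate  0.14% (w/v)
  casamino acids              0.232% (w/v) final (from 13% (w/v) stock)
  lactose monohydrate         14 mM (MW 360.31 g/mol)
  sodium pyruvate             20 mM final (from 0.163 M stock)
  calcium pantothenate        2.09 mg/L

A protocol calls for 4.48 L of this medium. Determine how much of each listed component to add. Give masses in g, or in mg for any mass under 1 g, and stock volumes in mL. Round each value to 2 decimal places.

L-arginine 317.38 mL; calcium chloride dihydrate 6.27 g; casamino acids 79.95 mL; lactose monohydrate 22.60 g; sodium pyruvate 549.69 mL; calcium pantothenate 9.36 mg

Scale factor relative to 1 L: 4.48.
L-arginine: V = C2·V2/C1 = 0.588 mM × 4480 mL ÷ 8.3 mM = 317.38 mL
calcium chloride dihydrate: 0.14 g per 100 mL × 4480 mL ÷ 100 = 6.27 g
casamino acids: C1V1 = C2V2 → 0.232% ÷ 13% × 4480 mL = 79.95 mL
lactose monohydrate: 14 mmol/L × 360.31 g/mol × 4.48 L ÷ 1000 = 22.60 g
sodium pyruvate: dilute stock: 20 mM × 4480 mL ÷ 163 mM = 549.69 mL
calcium pantothenate: 2.09 mg/L × 4.48 L = 9.36 mg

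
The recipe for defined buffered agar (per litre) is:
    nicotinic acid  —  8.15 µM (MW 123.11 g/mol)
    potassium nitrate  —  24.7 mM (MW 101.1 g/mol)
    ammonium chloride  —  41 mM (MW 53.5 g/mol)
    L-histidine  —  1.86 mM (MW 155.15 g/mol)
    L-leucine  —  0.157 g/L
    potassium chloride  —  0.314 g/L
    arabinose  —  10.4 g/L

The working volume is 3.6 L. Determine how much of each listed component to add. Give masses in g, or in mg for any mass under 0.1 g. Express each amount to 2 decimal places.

nicotinic acid 3.61 mg; potassium nitrate 8.99 g; ammonium chloride 7.90 g; L-histidine 1.04 g; L-leucine 0.57 g; potassium chloride 1.13 g; arabinose 37.44 g

Working volume: 3.6 L.
nicotinic acid: 8.15 µmol/L × 123.11 g/mol × 3.6 L ÷ 1000 = 3.61 mg
potassium nitrate: 24.7 mmol/L × 101.1 g/mol × 3.6 L ÷ 1000 = 8.99 g
ammonium chloride: 41 mmol/L × 53.5 g/mol × 3.6 L ÷ 1000 = 7.90 g
L-histidine: 1.86 mmol/L × 155.15 g/mol × 3.6 L ÷ 1000 = 1.04 g
L-leucine: 0.157 g/L × 3.6 L = 0.57 g
potassium chloride: 0.314 g/L × 3.6 L = 1.13 g
arabinose: 10.4 g/L × 3.6 L = 37.44 g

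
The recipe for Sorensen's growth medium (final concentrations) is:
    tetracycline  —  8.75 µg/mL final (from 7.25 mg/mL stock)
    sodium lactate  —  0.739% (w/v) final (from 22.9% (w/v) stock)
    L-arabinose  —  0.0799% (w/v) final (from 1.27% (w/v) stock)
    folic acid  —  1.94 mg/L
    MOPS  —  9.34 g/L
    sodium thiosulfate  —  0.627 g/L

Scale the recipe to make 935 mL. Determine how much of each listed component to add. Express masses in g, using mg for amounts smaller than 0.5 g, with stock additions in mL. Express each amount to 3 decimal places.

Scale factor relative to 1 L: 0.935.
tetracycline: dilute stock: 8.75 µg/mL × 935 mL ÷ 7250 µg/mL = 1.128 mL
sodium lactate: dilute stock: 0.739% ÷ 22.9% × 935 mL = 30.173 mL
L-arabinose: C1V1 = C2V2 → 0.0799% ÷ 1.27% × 935 mL = 58.824 mL
folic acid: 1.94 mg/L × 0.935 L = 1.814 mg
MOPS: 9.34 g/L × 0.935 L = 8.733 g
sodium thiosulfate: 0.627 g/L × 0.935 L = 0.586 g

tetracycline 1.128 mL; sodium lactate 30.173 mL; L-arabinose 58.824 mL; folic acid 1.814 mg; MOPS 8.733 g; sodium thiosulfate 0.586 g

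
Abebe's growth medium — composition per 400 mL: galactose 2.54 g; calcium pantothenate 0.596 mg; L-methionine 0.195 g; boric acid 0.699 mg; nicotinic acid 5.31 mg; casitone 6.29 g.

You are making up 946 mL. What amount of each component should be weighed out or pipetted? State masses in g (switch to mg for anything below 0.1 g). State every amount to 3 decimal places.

Scale factor = 946 mL / 400 mL = 2.365.
galactose: 2.54 g × (946 mL / 400 mL) = 6.007 g
calcium pantothenate: 0.596 mg × (946 mL / 400 mL) = 1.410 mg
L-methionine: 0.195 g × (946 mL / 400 mL) = 0.461 g
boric acid: 0.699 mg × (946 mL / 400 mL) = 1.653 mg
nicotinic acid: 5.31 mg × (946 mL / 400 mL) = 12.558 mg
casitone: 6.29 g × (946 mL / 400 mL) = 14.876 g

galactose 6.007 g; calcium pantothenate 1.410 mg; L-methionine 0.461 g; boric acid 1.653 mg; nicotinic acid 12.558 mg; casitone 14.876 g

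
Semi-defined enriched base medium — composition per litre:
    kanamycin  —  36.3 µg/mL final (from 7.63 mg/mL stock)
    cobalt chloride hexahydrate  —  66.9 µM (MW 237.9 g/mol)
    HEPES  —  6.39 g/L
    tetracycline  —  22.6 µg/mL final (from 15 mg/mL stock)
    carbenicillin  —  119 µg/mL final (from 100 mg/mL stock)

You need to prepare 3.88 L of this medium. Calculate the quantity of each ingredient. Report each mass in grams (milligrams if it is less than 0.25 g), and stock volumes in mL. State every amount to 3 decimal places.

Working volume: 3.88 L.
kanamycin: V = C2·V2/C1 = 36.3 µg/mL × 3880 mL ÷ 7630 µg/mL = 18.459 mL
cobalt chloride hexahydrate: 66.9 µmol/L × 237.9 g/mol × 3.88 L ÷ 1000 = 61.752 mg
HEPES: 6.39 g/L × 3.88 L = 24.793 g
tetracycline: C1V1 = C2V2 → 22.6 µg/mL × 3880 mL ÷ 15000 µg/mL = 5.846 mL
carbenicillin: dilute stock: 119 µg/mL × 3880 mL ÷ 100000 µg/mL = 4.617 mL

kanamycin 18.459 mL; cobalt chloride hexahydrate 61.752 mg; HEPES 24.793 g; tetracycline 5.846 mL; carbenicillin 4.617 mL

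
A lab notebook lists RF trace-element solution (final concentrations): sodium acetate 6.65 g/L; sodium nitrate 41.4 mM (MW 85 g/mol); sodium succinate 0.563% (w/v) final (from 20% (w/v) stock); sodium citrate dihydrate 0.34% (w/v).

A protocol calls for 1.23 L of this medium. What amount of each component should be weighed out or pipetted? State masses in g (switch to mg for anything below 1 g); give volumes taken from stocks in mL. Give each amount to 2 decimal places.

Working volume: 1.23 L.
sodium acetate: 6.65 g/L × 1.23 L = 8.18 g
sodium nitrate: 41.4 mmol/L × 85 g/mol × 1.23 L ÷ 1000 = 4.33 g
sodium succinate: C1V1 = C2V2 → 0.563% ÷ 20% × 1230 mL = 34.62 mL
sodium citrate dihydrate: 0.34 g per 100 mL × 1230 mL ÷ 100 = 4.18 g

sodium acetate 8.18 g; sodium nitrate 4.33 g; sodium succinate 34.62 mL; sodium citrate dihydrate 4.18 g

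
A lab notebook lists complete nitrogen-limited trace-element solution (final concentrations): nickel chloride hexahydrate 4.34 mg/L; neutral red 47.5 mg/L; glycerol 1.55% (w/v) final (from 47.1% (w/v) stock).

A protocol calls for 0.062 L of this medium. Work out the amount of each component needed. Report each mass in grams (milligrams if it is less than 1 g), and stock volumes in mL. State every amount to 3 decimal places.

Scale factor relative to 1 L: 0.062.
nickel chloride hexahydrate: 4.34 mg/L × 0.062 L = 0.269 mg
neutral red: 47.5 mg/L × 0.062 L = 2.945 mg
glycerol: dilute stock: 1.55% ÷ 47.1% × 62 mL = 2.040 mL

nickel chloride hexahydrate 0.269 mg; neutral red 2.945 mg; glycerol 2.040 mL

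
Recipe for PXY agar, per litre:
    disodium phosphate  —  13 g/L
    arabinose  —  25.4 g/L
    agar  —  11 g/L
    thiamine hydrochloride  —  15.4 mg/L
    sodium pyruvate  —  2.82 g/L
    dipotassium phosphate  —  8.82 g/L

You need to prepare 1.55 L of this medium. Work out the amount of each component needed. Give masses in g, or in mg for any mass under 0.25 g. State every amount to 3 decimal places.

Working volume: 1.55 L.
disodium phosphate: 13 g/L × 1.55 L = 20.150 g
arabinose: 25.4 g/L × 1.55 L = 39.370 g
agar: 11 g/L × 1.55 L = 17.050 g
thiamine hydrochloride: 15.4 mg/L × 1.55 L = 23.870 mg
sodium pyruvate: 2.82 g/L × 1.55 L = 4.371 g
dipotassium phosphate: 8.82 g/L × 1.55 L = 13.671 g

disodium phosphate 20.150 g; arabinose 39.370 g; agar 17.050 g; thiamine hydrochloride 23.870 mg; sodium pyruvate 4.371 g; dipotassium phosphate 13.671 g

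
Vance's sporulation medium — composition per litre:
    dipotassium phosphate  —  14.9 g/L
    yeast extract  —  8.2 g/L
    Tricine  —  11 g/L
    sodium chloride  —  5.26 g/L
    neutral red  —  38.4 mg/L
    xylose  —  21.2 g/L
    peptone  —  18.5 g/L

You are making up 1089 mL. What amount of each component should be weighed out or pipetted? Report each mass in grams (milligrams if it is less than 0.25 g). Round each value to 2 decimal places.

Scale factor relative to 1 L: 1.089.
dipotassium phosphate: 14.9 g/L × 1.089 L = 16.23 g
yeast extract: 8.2 g/L × 1.089 L = 8.93 g
Tricine: 11 g/L × 1.089 L = 11.98 g
sodium chloride: 5.26 g/L × 1.089 L = 5.73 g
neutral red: 38.4 mg/L × 1.089 L = 41.82 mg
xylose: 21.2 g/L × 1.089 L = 23.09 g
peptone: 18.5 g/L × 1.089 L = 20.15 g

dipotassium phosphate 16.23 g; yeast extract 8.93 g; Tricine 11.98 g; sodium chloride 5.73 g; neutral red 41.82 mg; xylose 23.09 g; peptone 20.15 g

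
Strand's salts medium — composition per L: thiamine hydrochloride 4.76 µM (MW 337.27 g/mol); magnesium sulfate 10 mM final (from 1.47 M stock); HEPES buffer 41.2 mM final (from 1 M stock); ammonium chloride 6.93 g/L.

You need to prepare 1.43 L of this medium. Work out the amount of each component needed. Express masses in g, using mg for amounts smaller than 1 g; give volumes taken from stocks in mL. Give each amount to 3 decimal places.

thiamine hydrochloride 2.296 mg; magnesium sulfate 9.728 mL; HEPES buffer 58.916 mL; ammonium chloride 9.910 g

Working volume: 1.43 L.
thiamine hydrochloride: 4.76 µmol/L × 337.27 g/mol × 1.43 L ÷ 1000 = 2.296 mg
magnesium sulfate: dilute stock: 10 mM × 1430 mL ÷ 1470 mM = 9.728 mL
HEPES buffer: C1V1 = C2V2 → 41.2 mM × 1430 mL ÷ 1000 mM = 58.916 mL
ammonium chloride: 6.93 g/L × 1.43 L = 9.910 g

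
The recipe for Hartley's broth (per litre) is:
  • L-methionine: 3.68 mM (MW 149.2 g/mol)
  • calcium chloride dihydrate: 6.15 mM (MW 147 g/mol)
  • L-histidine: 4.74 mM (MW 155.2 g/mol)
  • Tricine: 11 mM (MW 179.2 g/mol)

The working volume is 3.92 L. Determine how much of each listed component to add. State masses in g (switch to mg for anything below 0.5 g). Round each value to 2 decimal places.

L-methionine 2.15 g; calcium chloride dihydrate 3.54 g; L-histidine 2.88 g; Tricine 7.73 g

Scale factor relative to 1 L: 3.92.
L-methionine: 3.68 mmol/L × 149.2 g/mol × 3.92 L ÷ 1000 = 2.15 g
calcium chloride dihydrate: 6.15 mmol/L × 147 g/mol × 3.92 L ÷ 1000 = 3.54 g
L-histidine: 4.74 mmol/L × 155.2 g/mol × 3.92 L ÷ 1000 = 2.88 g
Tricine: 11 mmol/L × 179.2 g/mol × 3.92 L ÷ 1000 = 7.73 g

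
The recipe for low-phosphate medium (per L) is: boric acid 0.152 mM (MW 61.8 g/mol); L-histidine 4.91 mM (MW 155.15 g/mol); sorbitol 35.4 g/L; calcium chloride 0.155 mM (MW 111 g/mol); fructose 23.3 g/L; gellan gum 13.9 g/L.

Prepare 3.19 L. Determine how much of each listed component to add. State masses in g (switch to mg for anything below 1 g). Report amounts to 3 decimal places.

Scale factor relative to 1 L: 3.19.
boric acid: 0.152 mmol/L × 61.8 mg/mmol × 3.19 L = 29.966 mg
L-histidine: 4.91 mmol/L × 155.15 g/mol × 3.19 L ÷ 1000 = 2.430 g
sorbitol: 35.4 g/L × 3.19 L = 112.926 g
calcium chloride: 0.155 mmol/L × 111 mg/mmol × 3.19 L = 54.884 mg
fructose: 23.3 g/L × 3.19 L = 74.327 g
gellan gum: 13.9 g/L × 3.19 L = 44.341 g

boric acid 29.966 mg; L-histidine 2.430 g; sorbitol 112.926 g; calcium chloride 54.884 mg; fructose 74.327 g; gellan gum 44.341 g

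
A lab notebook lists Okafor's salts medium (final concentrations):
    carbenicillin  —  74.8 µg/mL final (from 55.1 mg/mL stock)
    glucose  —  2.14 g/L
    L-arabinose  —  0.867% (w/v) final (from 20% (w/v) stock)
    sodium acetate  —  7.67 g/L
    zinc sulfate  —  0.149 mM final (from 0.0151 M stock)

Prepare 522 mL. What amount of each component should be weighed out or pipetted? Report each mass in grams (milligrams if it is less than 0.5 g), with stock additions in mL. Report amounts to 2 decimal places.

carbenicillin 0.71 mL; glucose 1.12 g; L-arabinose 22.63 mL; sodium acetate 4.00 g; zinc sulfate 5.15 mL

Working volume: 522 mL = 0.522 L.
carbenicillin: dilute stock: 74.8 µg/mL × 522 mL ÷ 55100 µg/mL = 0.71 mL
glucose: 2.14 g/L × 0.522 L = 1.12 g
L-arabinose: dilute stock: 0.867% ÷ 20% × 522 mL = 22.63 mL
sodium acetate: 7.67 g/L × 0.522 L = 4.00 g
zinc sulfate: V = C2·V2/C1 = 0.149 mM × 522 mL ÷ 15.1 mM = 5.15 mL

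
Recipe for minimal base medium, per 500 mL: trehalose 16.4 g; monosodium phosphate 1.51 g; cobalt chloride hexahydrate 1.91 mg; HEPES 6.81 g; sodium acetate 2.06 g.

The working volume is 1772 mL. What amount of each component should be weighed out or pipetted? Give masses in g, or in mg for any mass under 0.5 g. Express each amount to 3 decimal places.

trehalose 58.122 g; monosodium phosphate 5.351 g; cobalt chloride hexahydrate 6.769 mg; HEPES 24.135 g; sodium acetate 7.301 g

Ratio of target to recipe volume: 1772 / 500 = 3.544.
trehalose: 16.4 g × (1772 mL / 500 mL) = 58.122 g
monosodium phosphate: 1.51 g × (1772 mL / 500 mL) = 5.351 g
cobalt chloride hexahydrate: 1.91 mg × (1772 mL / 500 mL) = 6.769 mg
HEPES: 6.81 g × (1772 mL / 500 mL) = 24.135 g
sodium acetate: 2.06 g × (1772 mL / 500 mL) = 7.301 g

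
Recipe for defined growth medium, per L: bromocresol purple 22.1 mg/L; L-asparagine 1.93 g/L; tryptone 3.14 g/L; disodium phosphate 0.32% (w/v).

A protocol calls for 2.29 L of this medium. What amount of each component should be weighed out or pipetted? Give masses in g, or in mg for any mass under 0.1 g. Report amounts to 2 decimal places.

Scale factor relative to 1 L: 2.29.
bromocresol purple: 22.1 mg/L × 2.29 L = 50.61 mg
L-asparagine: 1.93 g/L × 2.29 L = 4.42 g
tryptone: 3.14 g/L × 2.29 L = 7.19 g
disodium phosphate: 0.32 g per 100 mL × 2290 mL ÷ 100 = 7.33 g

bromocresol purple 50.61 mg; L-asparagine 4.42 g; tryptone 7.19 g; disodium phosphate 7.33 g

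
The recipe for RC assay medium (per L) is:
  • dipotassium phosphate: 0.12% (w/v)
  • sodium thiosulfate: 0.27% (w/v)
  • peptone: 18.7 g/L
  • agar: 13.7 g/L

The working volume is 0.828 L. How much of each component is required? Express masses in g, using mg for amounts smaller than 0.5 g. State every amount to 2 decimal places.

dipotassium phosphate 0.99 g; sodium thiosulfate 2.24 g; peptone 15.48 g; agar 11.34 g

Scale factor relative to 1 L: 0.828.
dipotassium phosphate: 0.12 g per 100 mL × 828 mL ÷ 100 = 0.99 g
sodium thiosulfate: 0.27% w/v = 2.7 g/L → 2.7 × 0.828 L = 2.24 g
peptone: 18.7 g/L × 0.828 L = 15.48 g
agar: 13.7 g/L × 0.828 L = 11.34 g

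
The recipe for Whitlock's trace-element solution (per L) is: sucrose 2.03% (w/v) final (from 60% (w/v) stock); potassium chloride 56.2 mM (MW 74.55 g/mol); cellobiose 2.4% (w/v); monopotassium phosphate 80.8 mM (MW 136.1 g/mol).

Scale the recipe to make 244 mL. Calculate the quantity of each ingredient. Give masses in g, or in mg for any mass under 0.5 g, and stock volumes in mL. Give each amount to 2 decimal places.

sucrose 8.26 mL; potassium chloride 1.02 g; cellobiose 5.86 g; monopotassium phosphate 2.68 g

Scale factor relative to 1 L: 0.244.
sucrose: V = C2·V2/C1 = 2.03% ÷ 60% × 244 mL = 8.26 mL
potassium chloride: 56.2 mmol/L × 74.55 g/mol × 0.244 L ÷ 1000 = 1.02 g
cellobiose: 2.4% w/v = 24 g/L → 24 × 0.244 L = 5.86 g
monopotassium phosphate: 80.8 mmol/L × 136.1 g/mol × 0.244 L ÷ 1000 = 2.68 g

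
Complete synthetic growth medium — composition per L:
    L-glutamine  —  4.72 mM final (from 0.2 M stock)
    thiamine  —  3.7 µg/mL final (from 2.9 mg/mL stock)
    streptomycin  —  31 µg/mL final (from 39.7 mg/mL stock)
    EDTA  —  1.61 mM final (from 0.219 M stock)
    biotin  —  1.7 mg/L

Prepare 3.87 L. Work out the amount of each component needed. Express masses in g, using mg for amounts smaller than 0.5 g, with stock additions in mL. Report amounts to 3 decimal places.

Working volume: 3.87 L.
L-glutamine: C1V1 = C2V2 → 4.72 mM × 3870 mL ÷ 200 mM = 91.332 mL
thiamine: C1V1 = C2V2 → 3.7 µg/mL × 3870 mL ÷ 2900 µg/mL = 4.938 mL
streptomycin: C1V1 = C2V2 → 31 µg/mL × 3870 mL ÷ 39700 µg/mL = 3.022 mL
EDTA: C1V1 = C2V2 → 1.61 mM × 3870 mL ÷ 219 mM = 28.451 mL
biotin: 1.7 mg/L × 3.87 L = 6.579 mg

L-glutamine 91.332 mL; thiamine 4.938 mL; streptomycin 3.022 mL; EDTA 28.451 mL; biotin 6.579 mg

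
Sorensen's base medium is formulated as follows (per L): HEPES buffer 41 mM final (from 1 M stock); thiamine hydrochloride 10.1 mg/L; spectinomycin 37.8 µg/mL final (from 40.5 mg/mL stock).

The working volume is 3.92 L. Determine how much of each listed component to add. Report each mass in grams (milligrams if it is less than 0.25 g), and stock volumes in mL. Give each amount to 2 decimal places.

Scale factor relative to 1 L: 3.92.
HEPES buffer: V = C2·V2/C1 = 41 mM × 3920 mL ÷ 1000 mM = 160.72 mL
thiamine hydrochloride: 10.1 mg/L × 3.92 L = 39.59 mg
spectinomycin: V = C2·V2/C1 = 37.8 µg/mL × 3920 mL ÷ 40500 µg/mL = 3.66 mL

HEPES buffer 160.72 mL; thiamine hydrochloride 39.59 mg; spectinomycin 3.66 mL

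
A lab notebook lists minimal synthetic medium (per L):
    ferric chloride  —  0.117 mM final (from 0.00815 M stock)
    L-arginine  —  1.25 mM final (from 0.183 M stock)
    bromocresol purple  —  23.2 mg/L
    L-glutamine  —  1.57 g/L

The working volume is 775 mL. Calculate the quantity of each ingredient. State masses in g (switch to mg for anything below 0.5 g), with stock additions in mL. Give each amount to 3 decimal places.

Working volume: 775 mL = 0.775 L.
ferric chloride: C1V1 = C2V2 → 0.117 mM × 775 mL ÷ 8.15 mM = 11.126 mL
L-arginine: dilute stock: 1.25 mM × 775 mL ÷ 183 mM = 5.294 mL
bromocresol purple: 23.2 mg/L × 0.775 L = 17.980 mg
L-glutamine: 1.57 g/L × 0.775 L = 1.217 g

ferric chloride 11.126 mL; L-arginine 5.294 mL; bromocresol purple 17.980 mg; L-glutamine 1.217 g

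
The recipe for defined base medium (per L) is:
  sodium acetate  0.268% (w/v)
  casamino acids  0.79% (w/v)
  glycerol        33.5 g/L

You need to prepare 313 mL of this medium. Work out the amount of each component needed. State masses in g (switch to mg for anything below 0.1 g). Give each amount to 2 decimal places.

sodium acetate 0.84 g; casamino acids 2.47 g; glycerol 10.49 g

Scale factor relative to 1 L: 0.313.
sodium acetate: 0.268 g per 100 mL × 313 mL ÷ 100 = 0.84 g
casamino acids: 0.79 g per 100 mL × 313 mL ÷ 100 = 2.47 g
glycerol: 33.5 g/L × 0.313 L = 10.49 g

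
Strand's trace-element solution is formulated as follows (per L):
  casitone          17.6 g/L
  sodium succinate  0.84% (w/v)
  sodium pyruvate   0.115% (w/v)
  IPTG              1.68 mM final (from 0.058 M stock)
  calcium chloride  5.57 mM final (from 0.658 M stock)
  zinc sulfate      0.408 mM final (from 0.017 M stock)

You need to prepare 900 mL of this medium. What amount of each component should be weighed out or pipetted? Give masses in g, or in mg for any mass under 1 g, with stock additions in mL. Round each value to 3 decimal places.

Target volume = 900 mL = 0.9 L.
casitone: 17.6 g/L × 0.9 L = 15.840 g
sodium succinate: 0.84 g per 100 mL × 900 mL ÷ 100 = 7.560 g
sodium pyruvate: 0.115 g per 100 mL × 900 mL ÷ 100 = 1.035 g
IPTG: dilute stock: 1.68 mM × 900 mL ÷ 58 mM = 26.069 mL
calcium chloride: C1V1 = C2V2 → 5.57 mM × 900 mL ÷ 658 mM = 7.619 mL
zinc sulfate: C1V1 = C2V2 → 0.408 mM × 900 mL ÷ 17 mM = 21.600 mL

casitone 15.840 g; sodium succinate 7.560 g; sodium pyruvate 1.035 g; IPTG 26.069 mL; calcium chloride 7.619 mL; zinc sulfate 21.600 mL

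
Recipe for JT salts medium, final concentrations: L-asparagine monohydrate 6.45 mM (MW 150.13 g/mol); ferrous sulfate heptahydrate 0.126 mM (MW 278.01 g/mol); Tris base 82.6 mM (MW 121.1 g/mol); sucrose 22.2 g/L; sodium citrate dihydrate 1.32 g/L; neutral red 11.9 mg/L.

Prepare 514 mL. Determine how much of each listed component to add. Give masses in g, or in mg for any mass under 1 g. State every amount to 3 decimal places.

L-asparagine monohydrate 497.726 mg; ferrous sulfate heptahydrate 18.005 mg; Tris base 5.141 g; sucrose 11.411 g; sodium citrate dihydrate 678.480 mg; neutral red 6.117 mg

Scale factor relative to 1 L: 0.514.
L-asparagine monohydrate: 6.45 mmol/L × 150.13 mg/mmol × 0.514 L = 497.726 mg
ferrous sulfate heptahydrate: 0.126 mmol/L × 278.01 mg/mmol × 0.514 L = 18.005 mg
Tris base: 82.6 mmol/L × 121.1 g/mol × 0.514 L ÷ 1000 = 5.141 g
sucrose: 22.2 g/L × 0.514 L = 11.411 g
sodium citrate dihydrate: 1.32 g/L × 0.514 L = 0.67848 g = 678.480 mg
neutral red: 11.9 mg/L × 0.514 L = 6.117 mg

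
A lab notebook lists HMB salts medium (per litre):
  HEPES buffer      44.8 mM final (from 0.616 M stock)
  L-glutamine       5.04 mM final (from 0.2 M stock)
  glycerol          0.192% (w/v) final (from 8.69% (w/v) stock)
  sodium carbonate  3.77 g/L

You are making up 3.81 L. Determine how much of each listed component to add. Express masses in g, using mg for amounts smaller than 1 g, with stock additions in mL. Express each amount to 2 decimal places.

HEPES buffer 277.09 mL; L-glutamine 96.01 mL; glycerol 84.18 mL; sodium carbonate 14.36 g

Scale factor relative to 1 L: 3.81.
HEPES buffer: dilute stock: 44.8 mM × 3810 mL ÷ 616 mM = 277.09 mL
L-glutamine: dilute stock: 5.04 mM × 3810 mL ÷ 200 mM = 96.01 mL
glycerol: V = C2·V2/C1 = 0.192% ÷ 8.69% × 3810 mL = 84.18 mL
sodium carbonate: 3.77 g/L × 3.81 L = 14.36 g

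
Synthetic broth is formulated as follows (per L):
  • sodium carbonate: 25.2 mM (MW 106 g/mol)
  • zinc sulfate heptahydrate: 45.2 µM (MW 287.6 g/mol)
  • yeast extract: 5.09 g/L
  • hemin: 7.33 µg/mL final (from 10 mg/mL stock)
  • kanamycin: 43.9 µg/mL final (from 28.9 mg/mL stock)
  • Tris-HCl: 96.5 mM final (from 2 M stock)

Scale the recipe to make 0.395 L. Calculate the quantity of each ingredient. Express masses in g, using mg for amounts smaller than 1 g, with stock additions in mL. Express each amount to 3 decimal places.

sodium carbonate 1.055 g; zinc sulfate heptahydrate 5.135 mg; yeast extract 2.011 g; hemin 0.290 mL; kanamycin 0.600 mL; Tris-HCl 19.059 mL

Working volume: 0.395 L.
sodium carbonate: 25.2 mmol/L × 106 g/mol × 0.395 L ÷ 1000 = 1.055 g
zinc sulfate heptahydrate: 45.2 µmol/L × 287.6 g/mol × 0.395 L ÷ 1000 = 5.135 mg
yeast extract: 5.09 g/L × 0.395 L = 2.011 g
hemin: C1V1 = C2V2 → 7.33 µg/mL × 395 mL ÷ 10000 µg/mL = 0.290 mL
kanamycin: C1V1 = C2V2 → 43.9 µg/mL × 395 mL ÷ 28900 µg/mL = 0.600 mL
Tris-HCl: dilute stock: 96.5 mM × 395 mL ÷ 2000 mM = 19.059 mL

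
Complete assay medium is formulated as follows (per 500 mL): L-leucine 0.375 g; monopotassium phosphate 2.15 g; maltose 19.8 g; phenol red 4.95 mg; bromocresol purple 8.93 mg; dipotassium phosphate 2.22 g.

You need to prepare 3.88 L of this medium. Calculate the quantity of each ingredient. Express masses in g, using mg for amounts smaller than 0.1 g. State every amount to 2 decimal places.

L-leucine 2.91 g; monopotassium phosphate 16.68 g; maltose 153.65 g; phenol red 38.41 mg; bromocresol purple 69.30 mg; dipotassium phosphate 17.23 g

Scale factor = 3880 mL / 500 mL = 7.76.
L-leucine: 0.375 g × (3880 mL / 500 mL) = 2.91 g
monopotassium phosphate: 2.15 g × (3880 mL / 500 mL) = 16.68 g
maltose: 19.8 g × (3880 mL / 500 mL) = 153.65 g
phenol red: 4.95 mg × (3880 mL / 500 mL) = 38.41 mg
bromocresol purple: 8.93 mg × (3880 mL / 500 mL) = 69.30 mg
dipotassium phosphate: 2.22 g × (3880 mL / 500 mL) = 17.23 g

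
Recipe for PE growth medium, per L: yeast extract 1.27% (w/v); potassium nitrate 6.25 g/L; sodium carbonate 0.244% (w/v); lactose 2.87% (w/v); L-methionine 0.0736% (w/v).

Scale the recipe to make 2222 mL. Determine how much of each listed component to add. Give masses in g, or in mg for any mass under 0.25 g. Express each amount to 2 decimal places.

Working volume: 2222 mL = 2.222 L.
yeast extract: 1.27% w/v = 12.7 g/L → 12.7 × 2.222 L = 28.22 g
potassium nitrate: 6.25 g/L × 2.222 L = 13.89 g
sodium carbonate: 0.244% w/v = 2.44 g/L → 2.44 × 2.222 L = 5.42 g
lactose: 2.87 g per 100 mL × 2222 mL ÷ 100 = 63.77 g
L-methionine: 0.0736 g per 100 mL × 2222 mL ÷ 100 = 1.64 g

yeast extract 28.22 g; potassium nitrate 13.89 g; sodium carbonate 5.42 g; lactose 63.77 g; L-methionine 1.64 g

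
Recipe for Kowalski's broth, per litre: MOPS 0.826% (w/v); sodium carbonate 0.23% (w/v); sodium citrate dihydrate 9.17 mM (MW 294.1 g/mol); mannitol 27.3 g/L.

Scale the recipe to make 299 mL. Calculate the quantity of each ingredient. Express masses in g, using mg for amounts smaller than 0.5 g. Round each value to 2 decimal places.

Target volume = 299 mL = 0.299 L.
MOPS: 0.826 g per 100 mL × 299 mL ÷ 100 = 2.47 g
sodium carbonate: 0.23 g per 100 mL × 299 mL ÷ 100 = 0.69 g
sodium citrate dihydrate: 9.17 mmol/L × 294.1 g/mol × 0.299 L ÷ 1000 = 0.81 g
mannitol: 27.3 g/L × 0.299 L = 8.16 g

MOPS 2.47 g; sodium carbonate 0.69 g; sodium citrate dihydrate 0.81 g; mannitol 8.16 g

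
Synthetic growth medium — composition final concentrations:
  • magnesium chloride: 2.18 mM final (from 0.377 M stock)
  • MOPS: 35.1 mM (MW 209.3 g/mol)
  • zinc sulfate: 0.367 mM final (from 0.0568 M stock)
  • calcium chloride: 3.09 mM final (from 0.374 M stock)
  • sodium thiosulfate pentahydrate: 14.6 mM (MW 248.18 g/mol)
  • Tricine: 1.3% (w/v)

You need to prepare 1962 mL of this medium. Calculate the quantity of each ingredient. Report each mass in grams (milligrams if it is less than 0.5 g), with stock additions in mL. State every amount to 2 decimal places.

Working volume: 1962 mL = 1.962 L.
magnesium chloride: dilute stock: 2.18 mM × 1962 mL ÷ 377 mM = 11.35 mL
MOPS: 35.1 mmol/L × 209.3 g/mol × 1.962 L ÷ 1000 = 14.41 g
zinc sulfate: C1V1 = C2V2 → 0.367 mM × 1962 mL ÷ 56.8 mM = 12.68 mL
calcium chloride: dilute stock: 3.09 mM × 1962 mL ÷ 374 mM = 16.21 mL
sodium thiosulfate pentahydrate: 14.6 mmol/L × 248.18 g/mol × 1.962 L ÷ 1000 = 7.11 g
Tricine: 1.3% w/v = 13 g/L → 13 × 1.962 L = 25.51 g

magnesium chloride 11.35 mL; MOPS 14.41 g; zinc sulfate 12.68 mL; calcium chloride 16.21 mL; sodium thiosulfate pentahydrate 7.11 g; Tricine 25.51 g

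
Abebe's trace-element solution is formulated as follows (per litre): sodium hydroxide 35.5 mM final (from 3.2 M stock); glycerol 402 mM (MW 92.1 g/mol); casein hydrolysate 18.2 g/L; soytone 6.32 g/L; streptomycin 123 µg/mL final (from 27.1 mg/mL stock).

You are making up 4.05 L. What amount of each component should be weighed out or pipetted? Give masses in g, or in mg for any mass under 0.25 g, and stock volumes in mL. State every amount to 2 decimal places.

Scale factor relative to 1 L: 4.05.
sodium hydroxide: dilute stock: 35.5 mM × 4050 mL ÷ 3200 mM = 44.93 mL
glycerol: 402 mmol/L × 92.1 g/mol × 4.05 L ÷ 1000 = 149.95 g
casein hydrolysate: 18.2 g/L × 4.05 L = 73.71 g
soytone: 6.32 g/L × 4.05 L = 25.60 g
streptomycin: dilute stock: 123 µg/mL × 4050 mL ÷ 27100 µg/mL = 18.38 mL

sodium hydroxide 44.93 mL; glycerol 149.95 g; casein hydrolysate 73.71 g; soytone 25.60 g; streptomycin 18.38 mL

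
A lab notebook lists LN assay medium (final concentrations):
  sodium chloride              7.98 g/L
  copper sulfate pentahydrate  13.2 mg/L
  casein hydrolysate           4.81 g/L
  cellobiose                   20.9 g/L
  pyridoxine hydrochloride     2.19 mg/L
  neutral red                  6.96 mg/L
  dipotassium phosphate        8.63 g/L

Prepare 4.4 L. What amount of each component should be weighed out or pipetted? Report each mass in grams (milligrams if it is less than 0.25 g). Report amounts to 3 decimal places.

sodium chloride 35.112 g; copper sulfate pentahydrate 58.080 mg; casein hydrolysate 21.164 g; cellobiose 91.960 g; pyridoxine hydrochloride 9.636 mg; neutral red 30.624 mg; dipotassium phosphate 37.972 g

Working volume: 4.4 L.
sodium chloride: 7.98 g/L × 4.4 L = 35.112 g
copper sulfate pentahydrate: 13.2 mg/L × 4.4 L = 58.080 mg
casein hydrolysate: 4.81 g/L × 4.4 L = 21.164 g
cellobiose: 20.9 g/L × 4.4 L = 91.960 g
pyridoxine hydrochloride: 2.19 mg/L × 4.4 L = 9.636 mg
neutral red: 6.96 mg/L × 4.4 L = 30.624 mg
dipotassium phosphate: 8.63 g/L × 4.4 L = 37.972 g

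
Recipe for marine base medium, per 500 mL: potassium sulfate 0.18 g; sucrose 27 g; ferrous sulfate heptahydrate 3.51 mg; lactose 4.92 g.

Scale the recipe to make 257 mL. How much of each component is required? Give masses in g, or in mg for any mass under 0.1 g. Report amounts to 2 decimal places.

Ratio of target to recipe volume: 257 / 500 = 0.514.
potassium sulfate: 0.18 g × (257 mL / 500 mL) = 0.09252 g = 92.52 mg
sucrose: 27 g × (257 mL / 500 mL) = 13.88 g
ferrous sulfate heptahydrate: 3.51 mg × (257 mL / 500 mL) = 1.80 mg
lactose: 4.92 g × (257 mL / 500 mL) = 2.53 g

potassium sulfate 92.52 mg; sucrose 13.88 g; ferrous sulfate heptahydrate 1.80 mg; lactose 2.53 g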